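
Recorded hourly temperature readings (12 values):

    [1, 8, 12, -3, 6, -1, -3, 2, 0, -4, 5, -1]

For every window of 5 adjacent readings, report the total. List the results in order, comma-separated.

24, 22, 11, 1, 4, -6, 0, 2

Sliding a size-5 window across the 12 values:
[1, 8, 12, -3, 6] → sum 24
[8, 12, -3, 6, -1] → sum 22
[12, -3, 6, -1, -3] → sum 11
[-3, 6, -1, -3, 2] → sum 1
[6, -1, -3, 2, 0] → sum 4
[-1, -3, 2, 0, -4] → sum -6
[-3, 2, 0, -4, 5] → sum 0
[2, 0, -4, 5, -1] → sum 2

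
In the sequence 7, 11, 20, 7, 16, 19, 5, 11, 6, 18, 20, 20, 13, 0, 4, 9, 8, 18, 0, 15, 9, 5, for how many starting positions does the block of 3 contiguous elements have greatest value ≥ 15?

16

(7, 11, 20) → max 20  ≥ 15 ✓
(11, 20, 7) → max 20  ≥ 15 ✓
(20, 7, 16) → max 20  ≥ 15 ✓
(7, 16, 19) → max 19  ≥ 15 ✓
(16, 19, 5) → max 19  ≥ 15 ✓
(19, 5, 11) → max 19  ≥ 15 ✓
(5, 11, 6) → max 11
(11, 6, 18) → max 18  ≥ 15 ✓
(6, 18, 20) → max 20  ≥ 15 ✓
(18, 20, 20) → max 20  ≥ 15 ✓
(20, 20, 13) → max 20  ≥ 15 ✓
(20, 13, 0) → max 20  ≥ 15 ✓
(13, 0, 4) → max 13
(0, 4, 9) → max 9
(4, 9, 8) → max 9
(9, 8, 18) → max 18  ≥ 15 ✓
(8, 18, 0) → max 18  ≥ 15 ✓
(18, 0, 15) → max 18  ≥ 15 ✓
(0, 15, 9) → max 15  ≥ 15 ✓
(15, 9, 5) → max 15  ≥ 15 ✓
16 windows satisfy the condition.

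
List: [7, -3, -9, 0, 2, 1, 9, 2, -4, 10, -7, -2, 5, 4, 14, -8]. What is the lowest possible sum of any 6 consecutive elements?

-2

(7, -3, -9, 0, 2, 1) → sum -2
(-3, -9, 0, 2, 1, 9) → sum 0
(-9, 0, 2, 1, 9, 2) → sum 5
(0, 2, 1, 9, 2, -4) → sum 10
(2, 1, 9, 2, -4, 10) → sum 20
(1, 9, 2, -4, 10, -7) → sum 11
(9, 2, -4, 10, -7, -2) → sum 8
(2, -4, 10, -7, -2, 5) → sum 4
(-4, 10, -7, -2, 5, 4) → sum 6
(10, -7, -2, 5, 4, 14) → sum 24
(-7, -2, 5, 4, 14, -8) → sum 6
Lowest of these is -2.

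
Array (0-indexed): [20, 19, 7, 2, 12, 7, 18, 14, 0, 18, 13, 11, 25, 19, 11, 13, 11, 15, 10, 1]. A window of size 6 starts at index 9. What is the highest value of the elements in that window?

Elements at indices 9..14: 18, 13, 11, 25, 19, 11
max(18, 13, 11, 25, 19, 11) = 25

25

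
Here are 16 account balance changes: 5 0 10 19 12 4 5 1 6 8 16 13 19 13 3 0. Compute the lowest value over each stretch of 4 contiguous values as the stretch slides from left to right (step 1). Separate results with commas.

0, 0, 4, 4, 1, 1, 1, 1, 6, 8, 13, 3, 0

Sliding a size-4 window across the 16 values:
[5, 0, 10, 19] → min 0
[0, 10, 19, 12] → min 0
[10, 19, 12, 4] → min 4
[19, 12, 4, 5] → min 4
[12, 4, 5, 1] → min 1
[4, 5, 1, 6] → min 1
[5, 1, 6, 8] → min 1
[1, 6, 8, 16] → min 1
[6, 8, 16, 13] → min 6
[8, 16, 13, 19] → min 8
[16, 13, 19, 13] → min 13
[13, 19, 13, 3] → min 3
[19, 13, 3, 0] → min 0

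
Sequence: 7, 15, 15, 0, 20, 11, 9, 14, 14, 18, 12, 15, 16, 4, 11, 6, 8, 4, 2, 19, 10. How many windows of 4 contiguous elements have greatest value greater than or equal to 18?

10

[7, 15, 15, 0] → max 15
[15, 15, 0, 20] → max 20  ≥ 18 ✓
[15, 0, 20, 11] → max 20  ≥ 18 ✓
[0, 20, 11, 9] → max 20  ≥ 18 ✓
[20, 11, 9, 14] → max 20  ≥ 18 ✓
[11, 9, 14, 14] → max 14
[9, 14, 14, 18] → max 18  ≥ 18 ✓
[14, 14, 18, 12] → max 18  ≥ 18 ✓
[14, 18, 12, 15] → max 18  ≥ 18 ✓
[18, 12, 15, 16] → max 18  ≥ 18 ✓
[12, 15, 16, 4] → max 16
[15, 16, 4, 11] → max 16
[16, 4, 11, 6] → max 16
[4, 11, 6, 8] → max 11
[11, 6, 8, 4] → max 11
[6, 8, 4, 2] → max 8
[8, 4, 2, 19] → max 19  ≥ 18 ✓
[4, 2, 19, 10] → max 19  ≥ 18 ✓
10 windows satisfy the condition.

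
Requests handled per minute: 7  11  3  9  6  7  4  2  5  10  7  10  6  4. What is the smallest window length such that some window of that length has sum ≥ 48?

8

Extend right; whenever the sum reaches 48, record the length and shrink from the left:
add 7: running sum 7 < 48
add 11: running sum 18 < 48
add 3: running sum 21 < 48
add 9: running sum 30 < 48
add 6: running sum 36 < 48
add 7: running sum 43 < 48
add 4: running sum 47 < 48
end 7: [7, 11, 3, 9, 6, 7, 4, 2] sum 49, len 8
end 8: [7, 11, 3, 9, 6, 7, 4, 2, 5] sum 54, len 9
end 9: [11, 3, 9, 6, 7, 4, 2, 5, 10] sum 57, len 9
end 10: [9, 6, 7, 4, 2, 5, 10, 7] sum 50, len 8
end 11: [6, 7, 4, 2, 5, 10, 7, 10] sum 51, len 8
end 12: [7, 4, 2, 5, 10, 7, 10, 6] sum 51, len 8
end 13: [4, 2, 5, 10, 7, 10, 6, 4] sum 48, len 8
Shortest qualifying length: 8.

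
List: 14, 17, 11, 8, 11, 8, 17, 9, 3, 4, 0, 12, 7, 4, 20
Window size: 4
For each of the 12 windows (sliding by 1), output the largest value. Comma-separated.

17, 17, 11, 17, 17, 17, 17, 9, 12, 12, 12, 20

Sliding a size-4 window across the 15 values:
14 17 11 8 → max 17
17 11 8 11 → max 17
11 8 11 8 → max 11
8 11 8 17 → max 17
11 8 17 9 → max 17
8 17 9 3 → max 17
17 9 3 4 → max 17
9 3 4 0 → max 9
3 4 0 12 → max 12
4 0 12 7 → max 12
0 12 7 4 → max 12
12 7 4 20 → max 20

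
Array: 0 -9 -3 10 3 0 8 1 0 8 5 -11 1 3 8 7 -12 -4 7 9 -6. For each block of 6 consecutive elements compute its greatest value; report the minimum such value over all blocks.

[0, -9, -3, 10, 3, 0] → max 10
[-9, -3, 10, 3, 0, 8] → max 10
[-3, 10, 3, 0, 8, 1] → max 10
[10, 3, 0, 8, 1, 0] → max 10
[3, 0, 8, 1, 0, 8] → max 8
[0, 8, 1, 0, 8, 5] → max 8
[8, 1, 0, 8, 5, -11] → max 8
[1, 0, 8, 5, -11, 1] → max 8
[0, 8, 5, -11, 1, 3] → max 8
[8, 5, -11, 1, 3, 8] → max 8
[5, -11, 1, 3, 8, 7] → max 8
[-11, 1, 3, 8, 7, -12] → max 8
[1, 3, 8, 7, -12, -4] → max 8
[3, 8, 7, -12, -4, 7] → max 8
[8, 7, -12, -4, 7, 9] → max 9
[7, -12, -4, 7, 9, -6] → max 9
Minimum of these is 8.

8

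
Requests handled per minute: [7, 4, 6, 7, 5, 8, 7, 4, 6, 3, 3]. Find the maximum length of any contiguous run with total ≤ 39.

7

add 7: [7] sum 7, len 1
add 4: [7, 4] sum 11, len 2
add 6: [7, 4, 6] sum 17, len 3
add 7: [7, 4, 6, 7] sum 24, len 4
add 5: [7, 4, 6, 7, 5] sum 29, len 5
add 8: [7, 4, 6, 7, 5, 8] sum 37, len 6
add 7: [4, 6, 7, 5, 8, 7] sum 37, len 6
add 4: [6, 7, 5, 8, 7, 4] sum 37, len 6
add 6: [7, 5, 8, 7, 4, 6] sum 37, len 6
add 3: [5, 8, 7, 4, 6, 3] sum 33, len 6
add 3: [5, 8, 7, 4, 6, 3, 3] sum 36, len 7
Longest length seen: 7.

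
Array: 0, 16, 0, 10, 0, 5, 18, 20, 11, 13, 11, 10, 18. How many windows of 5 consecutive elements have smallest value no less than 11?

(0, 16, 0, 10, 0) → min 0
(16, 0, 10, 0, 5) → min 0
(0, 10, 0, 5, 18) → min 0
(10, 0, 5, 18, 20) → min 0
(0, 5, 18, 20, 11) → min 0
(5, 18, 20, 11, 13) → min 5
(18, 20, 11, 13, 11) → min 11  ≥ 11 ✓
(20, 11, 13, 11, 10) → min 10
(11, 13, 11, 10, 18) → min 10
1 window satisfy the condition.

1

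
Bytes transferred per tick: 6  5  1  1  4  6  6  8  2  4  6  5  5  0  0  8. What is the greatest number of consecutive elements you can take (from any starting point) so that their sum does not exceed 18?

5

add 6: [6] sum 6, len 1
add 5: [6, 5] sum 11, len 2
add 1: [6, 5, 1] sum 12, len 3
add 1: [6, 5, 1, 1] sum 13, len 4
add 4: [6, 5, 1, 1, 4] sum 17, len 5
add 6: [5, 1, 1, 4, 6] sum 17, len 5
add 6: [1, 1, 4, 6, 6] sum 18, len 5
add 8: [6, 8] sum 14, len 2
add 2: [6, 8, 2] sum 16, len 3
add 4: [8, 2, 4] sum 14, len 3
add 6: [2, 4, 6] sum 12, len 3
add 5: [2, 4, 6, 5] sum 17, len 4
add 5: [6, 5, 5] sum 16, len 3
add 0: [6, 5, 5, 0] sum 16, len 4
add 0: [6, 5, 5, 0, 0] sum 16, len 5
add 8: [5, 5, 0, 0, 8] sum 18, len 5
Longest length seen: 5.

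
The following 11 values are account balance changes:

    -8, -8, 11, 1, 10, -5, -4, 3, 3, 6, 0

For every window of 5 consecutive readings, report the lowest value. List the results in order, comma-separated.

[-8, -8, 11, 1, 10] → min -8
[-8, 11, 1, 10, -5] → min -8
[11, 1, 10, -5, -4] → min -5
[1, 10, -5, -4, 3] → min -5
[10, -5, -4, 3, 3] → min -5
[-5, -4, 3, 3, 6] → min -5
[-4, 3, 3, 6, 0] → min -4

-8, -8, -5, -5, -5, -5, -4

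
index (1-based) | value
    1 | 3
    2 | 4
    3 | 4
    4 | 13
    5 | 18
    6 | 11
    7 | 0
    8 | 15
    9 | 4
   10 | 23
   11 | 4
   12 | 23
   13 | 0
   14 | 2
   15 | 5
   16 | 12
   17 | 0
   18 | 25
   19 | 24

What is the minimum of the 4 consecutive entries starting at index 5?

0

Elements at indices 5..8: 18, 11, 0, 15
min(18, 11, 0, 15) = 0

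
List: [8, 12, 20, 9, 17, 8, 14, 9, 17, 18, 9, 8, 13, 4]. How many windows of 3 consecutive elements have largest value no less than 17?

9

(8, 12, 20) → max 20  ≥ 17 ✓
(12, 20, 9) → max 20  ≥ 17 ✓
(20, 9, 17) → max 20  ≥ 17 ✓
(9, 17, 8) → max 17  ≥ 17 ✓
(17, 8, 14) → max 17  ≥ 17 ✓
(8, 14, 9) → max 14
(14, 9, 17) → max 17  ≥ 17 ✓
(9, 17, 18) → max 18  ≥ 17 ✓
(17, 18, 9) → max 18  ≥ 17 ✓
(18, 9, 8) → max 18  ≥ 17 ✓
(9, 8, 13) → max 13
(8, 13, 4) → max 13
9 windows satisfy the condition.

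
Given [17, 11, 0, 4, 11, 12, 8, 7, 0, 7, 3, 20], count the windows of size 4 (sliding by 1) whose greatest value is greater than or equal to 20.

17 11 0 4 → max 17
11 0 4 11 → max 11
0 4 11 12 → max 12
4 11 12 8 → max 12
11 12 8 7 → max 12
12 8 7 0 → max 12
8 7 0 7 → max 8
7 0 7 3 → max 7
0 7 3 20 → max 20  ≥ 20 ✓
1 window satisfy the condition.

1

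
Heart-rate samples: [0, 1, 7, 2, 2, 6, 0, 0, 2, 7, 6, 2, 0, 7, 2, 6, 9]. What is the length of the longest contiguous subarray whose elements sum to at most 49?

15

Extend to the right; shrink from the left whenever the sum exceeds 49:
→ 0: sum 0, len 1
→ 1: sum 1, len 2
→ 7: sum 8, len 3
→ 2: sum 10, len 4
→ 2: sum 12, len 5
→ 6: sum 18, len 6
→ 0: sum 18, len 7
→ 0: sum 18, len 8
→ 2: sum 20, len 9
→ 7: sum 27, len 10
→ 6: sum 33, len 11
→ 2: sum 35, len 12
→ 0: sum 35, len 13
→ 7: sum 42, len 14
→ 2: sum 44, len 15
→ 6 (dropped 0, 1): sum 49, len 14
→ 9 (dropped 7, 2): sum 49, len 13
Longest length seen: 15.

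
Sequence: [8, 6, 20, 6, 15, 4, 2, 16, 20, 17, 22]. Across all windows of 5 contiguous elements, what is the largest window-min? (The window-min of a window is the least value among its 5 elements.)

(8, 6, 20, 6, 15) → min 6
(6, 20, 6, 15, 4) → min 4
(20, 6, 15, 4, 2) → min 2
(6, 15, 4, 2, 16) → min 2
(15, 4, 2, 16, 20) → min 2
(4, 2, 16, 20, 17) → min 2
(2, 16, 20, 17, 22) → min 2
Largest of these is 6.

6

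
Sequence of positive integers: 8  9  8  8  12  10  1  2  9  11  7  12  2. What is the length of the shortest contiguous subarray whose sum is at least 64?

8

add 8: running sum 8 < 64
add 9: running sum 17 < 64
add 8: running sum 25 < 64
add 8: running sum 33 < 64
add 12: running sum 45 < 64
add 10: running sum 55 < 64
add 1: running sum 56 < 64
add 2: running sum 58 < 64
end 8: [8, 9, 8, 8, 12, 10, 1, 2, 9] sum 67, len 9
end 9: [9, 8, 8, 12, 10, 1, 2, 9, 11] sum 70, len 9
end 10: [8, 8, 12, 10, 1, 2, 9, 11, 7] sum 68, len 9
end 11: [12, 10, 1, 2, 9, 11, 7, 12] sum 64, len 8
end 12: [12, 10, 1, 2, 9, 11, 7, 12, 2] sum 66, len 9
Shortest qualifying length: 8.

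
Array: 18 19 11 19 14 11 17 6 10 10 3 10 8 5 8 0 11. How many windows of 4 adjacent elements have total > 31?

18 19 11 19 → sum 67  > 31 ✓
19 11 19 14 → sum 63  > 31 ✓
11 19 14 11 → sum 55  > 31 ✓
19 14 11 17 → sum 61  > 31 ✓
14 11 17 6 → sum 48  > 31 ✓
11 17 6 10 → sum 44  > 31 ✓
17 6 10 10 → sum 43  > 31 ✓
6 10 10 3 → sum 29
10 10 3 10 → sum 33  > 31 ✓
10 3 10 8 → sum 31
3 10 8 5 → sum 26
10 8 5 8 → sum 31
8 5 8 0 → sum 21
5 8 0 11 → sum 24
8 windows satisfy the condition.

8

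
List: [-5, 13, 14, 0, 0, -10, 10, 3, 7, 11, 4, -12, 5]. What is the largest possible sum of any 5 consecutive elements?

(-5, 13, 14, 0, 0) → sum 22
(13, 14, 0, 0, -10) → sum 17
(14, 0, 0, -10, 10) → sum 14
(0, 0, -10, 10, 3) → sum 3
(0, -10, 10, 3, 7) → sum 10
(-10, 10, 3, 7, 11) → sum 21
(10, 3, 7, 11, 4) → sum 35
(3, 7, 11, 4, -12) → sum 13
(7, 11, 4, -12, 5) → sum 15
Largest of these is 35.

35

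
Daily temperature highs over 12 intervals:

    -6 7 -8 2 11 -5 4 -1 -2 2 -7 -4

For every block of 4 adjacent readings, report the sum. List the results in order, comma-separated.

-5, 12, 0, 12, 9, -4, 3, -8, -11

Sliding a size-4 window across the 12 values:
[-6, 7, -8, 2] → sum -5
[7, -8, 2, 11] → sum 12
[-8, 2, 11, -5] → sum 0
[2, 11, -5, 4] → sum 12
[11, -5, 4, -1] → sum 9
[-5, 4, -1, -2] → sum -4
[4, -1, -2, 2] → sum 3
[-1, -2, 2, -7] → sum -8
[-2, 2, -7, -4] → sum -11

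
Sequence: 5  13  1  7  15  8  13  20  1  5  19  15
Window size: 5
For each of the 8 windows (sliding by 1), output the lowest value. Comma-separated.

Sliding a size-5 window across the 12 values:
(5, 13, 1, 7, 15) → min 1
(13, 1, 7, 15, 8) → min 1
(1, 7, 15, 8, 13) → min 1
(7, 15, 8, 13, 20) → min 7
(15, 8, 13, 20, 1) → min 1
(8, 13, 20, 1, 5) → min 1
(13, 20, 1, 5, 19) → min 1
(20, 1, 5, 19, 15) → min 1

1, 1, 1, 7, 1, 1, 1, 1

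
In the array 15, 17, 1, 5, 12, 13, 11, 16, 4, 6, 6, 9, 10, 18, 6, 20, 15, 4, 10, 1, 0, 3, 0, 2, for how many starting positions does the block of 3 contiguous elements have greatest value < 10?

5

[15, 17, 1] → max 17
[17, 1, 5] → max 17
[1, 5, 12] → max 12
[5, 12, 13] → max 13
[12, 13, 11] → max 13
[13, 11, 16] → max 16
[11, 16, 4] → max 16
[16, 4, 6] → max 16
[4, 6, 6] → max 6  < 10 ✓
[6, 6, 9] → max 9  < 10 ✓
[6, 9, 10] → max 10
[9, 10, 18] → max 18
[10, 18, 6] → max 18
[18, 6, 20] → max 20
[6, 20, 15] → max 20
[20, 15, 4] → max 20
[15, 4, 10] → max 15
[4, 10, 1] → max 10
[10, 1, 0] → max 10
[1, 0, 3] → max 3  < 10 ✓
[0, 3, 0] → max 3  < 10 ✓
[3, 0, 2] → max 3  < 10 ✓
5 windows satisfy the condition.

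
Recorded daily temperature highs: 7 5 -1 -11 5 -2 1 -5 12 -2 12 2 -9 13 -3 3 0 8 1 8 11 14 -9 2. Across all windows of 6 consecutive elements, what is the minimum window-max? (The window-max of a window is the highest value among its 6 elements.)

5

[7, 5, -1, -11, 5, -2] → max 7
[5, -1, -11, 5, -2, 1] → max 5
[-1, -11, 5, -2, 1, -5] → max 5
[-11, 5, -2, 1, -5, 12] → max 12
[5, -2, 1, -5, 12, -2] → max 12
[-2, 1, -5, 12, -2, 12] → max 12
[1, -5, 12, -2, 12, 2] → max 12
[-5, 12, -2, 12, 2, -9] → max 12
[12, -2, 12, 2, -9, 13] → max 13
[-2, 12, 2, -9, 13, -3] → max 13
[12, 2, -9, 13, -3, 3] → max 13
[2, -9, 13, -3, 3, 0] → max 13
[-9, 13, -3, 3, 0, 8] → max 13
[13, -3, 3, 0, 8, 1] → max 13
[-3, 3, 0, 8, 1, 8] → max 8
[3, 0, 8, 1, 8, 11] → max 11
[0, 8, 1, 8, 11, 14] → max 14
[8, 1, 8, 11, 14, -9] → max 14
[1, 8, 11, 14, -9, 2] → max 14
Minimum of these is 5.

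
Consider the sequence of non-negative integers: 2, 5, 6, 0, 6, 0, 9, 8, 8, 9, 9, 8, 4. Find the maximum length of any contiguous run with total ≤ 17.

→ 2: sum 2, len 1
→ 5: sum 7, len 2
→ 6: sum 13, len 3
→ 0: sum 13, len 4
→ 6 (dropped 2): sum 17, len 4
→ 0: sum 17, len 5
→ 9 (dropped 5, 6): sum 15, len 4
→ 8 (dropped 0, 6): sum 17, len 3
→ 8 (dropped 0, 9): sum 16, len 2
→ 9 (dropped 8): sum 17, len 2
→ 9 (dropped 8, 9): sum 9, len 1
→ 8: sum 17, len 2
→ 4 (dropped 9): sum 12, len 2
Longest length seen: 5.

5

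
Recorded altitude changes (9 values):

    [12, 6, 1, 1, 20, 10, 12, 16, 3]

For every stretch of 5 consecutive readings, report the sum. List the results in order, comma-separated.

Sliding a size-5 window across the 9 values:
(12, 6, 1, 1, 20) → sum 40
(6, 1, 1, 20, 10) → sum 38
(1, 1, 20, 10, 12) → sum 44
(1, 20, 10, 12, 16) → sum 59
(20, 10, 12, 16, 3) → sum 61

40, 38, 44, 59, 61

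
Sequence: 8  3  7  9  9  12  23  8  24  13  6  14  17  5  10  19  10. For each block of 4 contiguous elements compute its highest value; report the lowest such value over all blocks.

9

(8, 3, 7, 9) → max 9
(3, 7, 9, 9) → max 9
(7, 9, 9, 12) → max 12
(9, 9, 12, 23) → max 23
(9, 12, 23, 8) → max 23
(12, 23, 8, 24) → max 24
(23, 8, 24, 13) → max 24
(8, 24, 13, 6) → max 24
(24, 13, 6, 14) → max 24
(13, 6, 14, 17) → max 17
(6, 14, 17, 5) → max 17
(14, 17, 5, 10) → max 17
(17, 5, 10, 19) → max 19
(5, 10, 19, 10) → max 19
Lowest of these is 9.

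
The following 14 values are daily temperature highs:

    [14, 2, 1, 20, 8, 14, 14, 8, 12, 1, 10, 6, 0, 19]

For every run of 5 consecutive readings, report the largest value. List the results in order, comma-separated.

(14, 2, 1, 20, 8) → max 20
(2, 1, 20, 8, 14) → max 20
(1, 20, 8, 14, 14) → max 20
(20, 8, 14, 14, 8) → max 20
(8, 14, 14, 8, 12) → max 14
(14, 14, 8, 12, 1) → max 14
(14, 8, 12, 1, 10) → max 14
(8, 12, 1, 10, 6) → max 12
(12, 1, 10, 6, 0) → max 12
(1, 10, 6, 0, 19) → max 19

20, 20, 20, 20, 14, 14, 14, 12, 12, 19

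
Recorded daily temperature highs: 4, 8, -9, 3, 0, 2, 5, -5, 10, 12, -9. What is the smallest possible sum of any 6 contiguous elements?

-4

Window sums for each of the 6 positions:
[4, 8, -9, 3, 0, 2] → sum 8
[8, -9, 3, 0, 2, 5] → sum 9
[-9, 3, 0, 2, 5, -5] → sum -4
[3, 0, 2, 5, -5, 10] → sum 15
[0, 2, 5, -5, 10, 12] → sum 24
[2, 5, -5, 10, 12, -9] → sum 15
Smallest of these is -4.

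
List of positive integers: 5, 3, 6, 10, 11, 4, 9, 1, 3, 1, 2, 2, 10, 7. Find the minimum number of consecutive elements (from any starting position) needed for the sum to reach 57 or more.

add 5: running sum 5 < 57
add 3: running sum 8 < 57
add 6: running sum 14 < 57
add 10: running sum 24 < 57
add 11: running sum 35 < 57
add 4: running sum 39 < 57
add 9: running sum 48 < 57
add 1: running sum 49 < 57
add 3: running sum 52 < 57
add 1: running sum 53 < 57
add 2: running sum 55 < 57
end 11: [5, 3, 6, 10, 11, 4, 9, 1, 3, 1, 2, 2] sum 57, len 12
end 12: [6, 10, 11, 4, 9, 1, 3, 1, 2, 2, 10] sum 59, len 11
end 13: [10, 11, 4, 9, 1, 3, 1, 2, 2, 10, 7] sum 60, len 11
Shortest qualifying length: 11.

11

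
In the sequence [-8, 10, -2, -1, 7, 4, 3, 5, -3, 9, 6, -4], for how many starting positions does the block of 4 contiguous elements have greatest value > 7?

(-8, 10, -2, -1) → max 10  > 7 ✓
(10, -2, -1, 7) → max 10  > 7 ✓
(-2, -1, 7, 4) → max 7
(-1, 7, 4, 3) → max 7
(7, 4, 3, 5) → max 7
(4, 3, 5, -3) → max 5
(3, 5, -3, 9) → max 9  > 7 ✓
(5, -3, 9, 6) → max 9  > 7 ✓
(-3, 9, 6, -4) → max 9  > 7 ✓
5 windows satisfy the condition.

5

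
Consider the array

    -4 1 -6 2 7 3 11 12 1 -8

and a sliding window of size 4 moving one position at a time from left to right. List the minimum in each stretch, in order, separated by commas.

[-4, 1, -6, 2] → min -6
[1, -6, 2, 7] → min -6
[-6, 2, 7, 3] → min -6
[2, 7, 3, 11] → min 2
[7, 3, 11, 12] → min 3
[3, 11, 12, 1] → min 1
[11, 12, 1, -8] → min -8

-6, -6, -6, 2, 3, 1, -8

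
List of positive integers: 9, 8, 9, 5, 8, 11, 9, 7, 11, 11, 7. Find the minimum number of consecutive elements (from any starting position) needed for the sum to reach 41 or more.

5

Extend right; whenever the sum reaches 41, record the length and shrink from the left:
add 9: running sum 9 < 41
add 8: running sum 17 < 41
add 9: running sum 26 < 41
add 5: running sum 31 < 41
add 8: running sum 39 < 41
add 11: shortest ending here [8, 9, 5, 8, 11] sum 41, len 5
add 9: shortest ending here [9, 5, 8, 11, 9] sum 42, len 5
add 7: shortest ending here [9, 5, 8, 11, 9, 7] sum 49, len 6
add 11: shortest ending here [8, 11, 9, 7, 11] sum 46, len 5
add 11: shortest ending here [11, 9, 7, 11, 11] sum 49, len 5
add 7: shortest ending here [9, 7, 11, 11, 7] sum 45, len 5
Shortest qualifying length: 5.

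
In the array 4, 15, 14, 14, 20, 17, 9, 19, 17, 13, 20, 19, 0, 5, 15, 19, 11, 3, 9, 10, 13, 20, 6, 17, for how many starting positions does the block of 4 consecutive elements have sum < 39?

4 15 14 14 → sum 47
15 14 14 20 → sum 63
14 14 20 17 → sum 65
14 20 17 9 → sum 60
20 17 9 19 → sum 65
17 9 19 17 → sum 62
9 19 17 13 → sum 58
19 17 13 20 → sum 69
17 13 20 19 → sum 69
13 20 19 0 → sum 52
20 19 0 5 → sum 44
19 0 5 15 → sum 39
0 5 15 19 → sum 39
5 15 19 11 → sum 50
15 19 11 3 → sum 48
19 11 3 9 → sum 42
11 3 9 10 → sum 33  < 39 ✓
3 9 10 13 → sum 35  < 39 ✓
9 10 13 20 → sum 52
10 13 20 6 → sum 49
13 20 6 17 → sum 56
2 windows satisfy the condition.

2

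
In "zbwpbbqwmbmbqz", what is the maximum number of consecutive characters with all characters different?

add z: [z] len 1
add b: [z, b] len 2
add w: [z, b, w] len 3
add p: [z, b, w, p] len 4
add b (repeat b, move left end past it): [w, p, b] len 3
add b (repeat b, move left end past it): [b] len 1
add q: [b, q] len 2
add w: [b, q, w] len 3
add m: [b, q, w, m] len 4
add b (repeat b, move left end past it): [q, w, m, b] len 4
add m (repeat m, move left end past it): [b, m] len 2
add b (repeat b, move left end past it): [m, b] len 2
add q: [m, b, q] len 3
add z: [m, b, q, z] len 4
Longest all-distinct length: 4.

4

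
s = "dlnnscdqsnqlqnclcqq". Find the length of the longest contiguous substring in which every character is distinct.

add d: [d] len 1
add l: [d, l] len 2
add n: [d, l, n] len 3
add n (repeat n, move left end past it): [n] len 1
add s: [n, s] len 2
add c: [n, s, c] len 3
add d: [n, s, c, d] len 4
add q: [n, s, c, d, q] len 5
add s (repeat s, move left end past it): [c, d, q, s] len 4
add n: [c, d, q, s, n] len 5
add q (repeat q, move left end past it): [s, n, q] len 3
add l: [s, n, q, l] len 4
add q (repeat q, move left end past it): [l, q] len 2
add n: [l, q, n] len 3
add c: [l, q, n, c] len 4
add l (repeat l, move left end past it): [q, n, c, l] len 4
add c (repeat c, move left end past it): [l, c] len 2
add q: [l, c, q] len 3
add q (repeat q, move left end past it): [q] len 1
Longest all-distinct length: 5.

5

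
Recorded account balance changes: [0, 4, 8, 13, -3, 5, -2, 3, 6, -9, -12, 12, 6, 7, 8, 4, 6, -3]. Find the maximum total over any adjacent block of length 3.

[0, 4, 8] → sum 12
[4, 8, 13] → sum 25
[8, 13, -3] → sum 18
[13, -3, 5] → sum 15
[-3, 5, -2] → sum 0
[5, -2, 3] → sum 6
[-2, 3, 6] → sum 7
[3, 6, -9] → sum 0
[6, -9, -12] → sum -15
[-9, -12, 12] → sum -9
[-12, 12, 6] → sum 6
[12, 6, 7] → sum 25
[6, 7, 8] → sum 21
[7, 8, 4] → sum 19
[8, 4, 6] → sum 18
[4, 6, -3] → sum 7
Maximum of these is 25.

25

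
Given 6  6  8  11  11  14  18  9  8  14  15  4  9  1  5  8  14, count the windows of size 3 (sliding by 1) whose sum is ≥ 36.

6 6 8 → sum 20
6 8 11 → sum 25
8 11 11 → sum 30
11 11 14 → sum 36  ≥ 36 ✓
11 14 18 → sum 43  ≥ 36 ✓
14 18 9 → sum 41  ≥ 36 ✓
18 9 8 → sum 35
9 8 14 → sum 31
8 14 15 → sum 37  ≥ 36 ✓
14 15 4 → sum 33
15 4 9 → sum 28
4 9 1 → sum 14
9 1 5 → sum 15
1 5 8 → sum 14
5 8 14 → sum 27
4 windows satisfy the condition.

4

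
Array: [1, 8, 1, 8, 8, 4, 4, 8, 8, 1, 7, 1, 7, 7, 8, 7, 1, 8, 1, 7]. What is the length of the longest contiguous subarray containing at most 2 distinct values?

6

Extend right; when distinct count exceeds 2, shrink from the left:
[1] 1 distinct, len 1
[1, 8] 2 distinct, len 2
[1, 8, 1] 2 distinct, len 3
[1, 8, 1, 8] 2 distinct, len 4
[1, 8, 1, 8, 8] 2 distinct, len 5
[8, 8, 4] 2 distinct, len 3
[8, 8, 4, 4] 2 distinct, len 4
[8, 8, 4, 4, 8] 2 distinct, len 5
[8, 8, 4, 4, 8, 8] 2 distinct, len 6
[8, 8, 1] 2 distinct, len 3
[1, 7] 2 distinct, len 2
[1, 7, 1] 2 distinct, len 3
[1, 7, 1, 7] 2 distinct, len 4
[1, 7, 1, 7, 7] 2 distinct, len 5
[7, 7, 8] 2 distinct, len 3
[7, 7, 8, 7] 2 distinct, len 4
[7, 1] 2 distinct, len 2
[1, 8] 2 distinct, len 2
[1, 8, 1] 2 distinct, len 3
[1, 7] 2 distinct, len 2
Longest length with ≤2 distinct: 6.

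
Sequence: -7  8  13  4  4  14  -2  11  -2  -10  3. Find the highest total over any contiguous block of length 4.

-7 8 13 4 → sum 18
8 13 4 4 → sum 29
13 4 4 14 → sum 35
4 4 14 -2 → sum 20
4 14 -2 11 → sum 27
14 -2 11 -2 → sum 21
-2 11 -2 -10 → sum -3
11 -2 -10 3 → sum 2
Highest of these is 35.

35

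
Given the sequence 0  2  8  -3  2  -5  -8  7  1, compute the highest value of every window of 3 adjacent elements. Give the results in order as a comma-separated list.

Sliding a size-3 window across the 9 values:
[0, 2, 8] → max 8
[2, 8, -3] → max 8
[8, -3, 2] → max 8
[-3, 2, -5] → max 2
[2, -5, -8] → max 2
[-5, -8, 7] → max 7
[-8, 7, 1] → max 7

8, 8, 8, 2, 2, 7, 7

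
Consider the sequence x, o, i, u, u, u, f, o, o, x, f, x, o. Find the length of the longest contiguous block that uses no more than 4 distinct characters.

10

[x] 1 distinct, len 1
[x, o] 2 distinct, len 2
[x, o, i] 3 distinct, len 3
[x, o, i, u] 4 distinct, len 4
[x, o, i, u, u] 4 distinct, len 5
[x, o, i, u, u, u] 4 distinct, len 6
[o, i, u, u, u, f] 4 distinct, len 6
[o, i, u, u, u, f, o] 4 distinct, len 7
[o, i, u, u, u, f, o, o] 4 distinct, len 8
[u, u, u, f, o, o, x] 4 distinct, len 7
[u, u, u, f, o, o, x, f] 4 distinct, len 8
[u, u, u, f, o, o, x, f, x] 4 distinct, len 9
[u, u, u, f, o, o, x, f, x, o] 4 distinct, len 10
Longest length with ≤4 distinct: 10.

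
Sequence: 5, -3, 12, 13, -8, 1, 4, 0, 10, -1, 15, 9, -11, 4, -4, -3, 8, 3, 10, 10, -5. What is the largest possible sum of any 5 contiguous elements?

(5, -3, 12, 13, -8) → sum 19
(-3, 12, 13, -8, 1) → sum 15
(12, 13, -8, 1, 4) → sum 22
(13, -8, 1, 4, 0) → sum 10
(-8, 1, 4, 0, 10) → sum 7
(1, 4, 0, 10, -1) → sum 14
(4, 0, 10, -1, 15) → sum 28
(0, 10, -1, 15, 9) → sum 33
(10, -1, 15, 9, -11) → sum 22
(-1, 15, 9, -11, 4) → sum 16
(15, 9, -11, 4, -4) → sum 13
(9, -11, 4, -4, -3) → sum -5
(-11, 4, -4, -3, 8) → sum -6
(4, -4, -3, 8, 3) → sum 8
(-4, -3, 8, 3, 10) → sum 14
(-3, 8, 3, 10, 10) → sum 28
(8, 3, 10, 10, -5) → sum 26
Largest of these is 33.

33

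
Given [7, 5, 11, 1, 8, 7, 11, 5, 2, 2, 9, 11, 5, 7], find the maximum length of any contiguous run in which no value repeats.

6

[7] len 1
[7, 5] len 2
[7, 5, 11] len 3
[7, 5, 11, 1] len 4
[7, 5, 11, 1, 8] len 5
[5, 11, 1, 8, 7] len 5
[1, 8, 7, 11] len 4
[1, 8, 7, 11, 5] len 5
[1, 8, 7, 11, 5, 2] len 6
[2] len 1
[2, 9] len 2
[2, 9, 11] len 3
[2, 9, 11, 5] len 4
[2, 9, 11, 5, 7] len 5
Longest all-distinct length: 6.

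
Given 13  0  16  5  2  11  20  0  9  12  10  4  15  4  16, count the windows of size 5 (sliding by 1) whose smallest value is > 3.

3

13 0 16 5 2 → min 0
0 16 5 2 11 → min 0
16 5 2 11 20 → min 2
5 2 11 20 0 → min 0
2 11 20 0 9 → min 0
11 20 0 9 12 → min 0
20 0 9 12 10 → min 0
0 9 12 10 4 → min 0
9 12 10 4 15 → min 4  > 3 ✓
12 10 4 15 4 → min 4  > 3 ✓
10 4 15 4 16 → min 4  > 3 ✓
3 windows satisfy the condition.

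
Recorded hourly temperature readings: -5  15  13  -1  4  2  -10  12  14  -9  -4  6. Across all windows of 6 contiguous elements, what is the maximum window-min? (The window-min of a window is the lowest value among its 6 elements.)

-5

[-5, 15, 13, -1, 4, 2] → min -5
[15, 13, -1, 4, 2, -10] → min -10
[13, -1, 4, 2, -10, 12] → min -10
[-1, 4, 2, -10, 12, 14] → min -10
[4, 2, -10, 12, 14, -9] → min -10
[2, -10, 12, 14, -9, -4] → min -10
[-10, 12, 14, -9, -4, 6] → min -10
Maximum of these is -5.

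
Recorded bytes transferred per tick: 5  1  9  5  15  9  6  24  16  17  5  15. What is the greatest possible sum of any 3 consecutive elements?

(5, 1, 9) → sum 15
(1, 9, 5) → sum 15
(9, 5, 15) → sum 29
(5, 15, 9) → sum 29
(15, 9, 6) → sum 30
(9, 6, 24) → sum 39
(6, 24, 16) → sum 46
(24, 16, 17) → sum 57
(16, 17, 5) → sum 38
(17, 5, 15) → sum 37
Greatest of these is 57.

57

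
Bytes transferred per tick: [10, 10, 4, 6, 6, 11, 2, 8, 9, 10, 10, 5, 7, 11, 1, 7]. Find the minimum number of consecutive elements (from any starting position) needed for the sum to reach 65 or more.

9

add 10: running sum 10 < 65
add 10: running sum 20 < 65
add 4: running sum 24 < 65
add 6: running sum 30 < 65
add 6: running sum 36 < 65
add 11: running sum 47 < 65
add 2: running sum 49 < 65
add 8: running sum 57 < 65
end 8: [10, 10, 4, 6, 6, 11, 2, 8, 9] sum 66, len 9
end 9: [10, 4, 6, 6, 11, 2, 8, 9, 10] sum 66, len 9
end 10: [4, 6, 6, 11, 2, 8, 9, 10, 10] sum 66, len 9
end 11: [6, 6, 11, 2, 8, 9, 10, 10, 5] sum 67, len 9
end 12: [6, 11, 2, 8, 9, 10, 10, 5, 7] sum 68, len 9
end 13: [11, 2, 8, 9, 10, 10, 5, 7, 11] sum 73, len 9
end 14: [11, 2, 8, 9, 10, 10, 5, 7, 11, 1] sum 74, len 10
end 15: [8, 9, 10, 10, 5, 7, 11, 1, 7] sum 68, len 9
Shortest qualifying length: 9.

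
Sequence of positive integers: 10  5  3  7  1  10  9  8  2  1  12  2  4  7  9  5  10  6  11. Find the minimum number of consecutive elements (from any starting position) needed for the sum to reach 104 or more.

add 10: running sum 10 < 104
add 5: running sum 15 < 104
add 3: running sum 18 < 104
add 7: running sum 25 < 104
add 1: running sum 26 < 104
add 10: running sum 36 < 104
add 9: running sum 45 < 104
add 8: running sum 53 < 104
add 2: running sum 55 < 104
add 1: running sum 56 < 104
add 12: running sum 68 < 104
add 2: running sum 70 < 104
add 4: running sum 74 < 104
add 7: running sum 81 < 104
add 9: running sum 90 < 104
add 5: running sum 95 < 104
end 16: [10, 5, 3, 7, 1, 10, 9, 8, 2, 1, 12, 2, 4, 7, 9, 5, 10] sum 105, len 17
end 17: [10, 5, 3, 7, 1, 10, 9, 8, 2, 1, 12, 2, 4, 7, 9, 5, 10, 6] sum 111, len 18
end 18: [7, 1, 10, 9, 8, 2, 1, 12, 2, 4, 7, 9, 5, 10, 6, 11] sum 104, len 16
Shortest qualifying length: 16.

16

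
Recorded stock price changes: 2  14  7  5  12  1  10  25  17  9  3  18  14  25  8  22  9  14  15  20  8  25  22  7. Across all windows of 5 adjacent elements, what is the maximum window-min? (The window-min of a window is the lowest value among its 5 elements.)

Each size-5 window and its min:
[2, 14, 7, 5, 12] → min 2
[14, 7, 5, 12, 1] → min 1
[7, 5, 12, 1, 10] → min 1
[5, 12, 1, 10, 25] → min 1
[12, 1, 10, 25, 17] → min 1
[1, 10, 25, 17, 9] → min 1
[10, 25, 17, 9, 3] → min 3
[25, 17, 9, 3, 18] → min 3
[17, 9, 3, 18, 14] → min 3
[9, 3, 18, 14, 25] → min 3
[3, 18, 14, 25, 8] → min 3
[18, 14, 25, 8, 22] → min 8
[14, 25, 8, 22, 9] → min 8
[25, 8, 22, 9, 14] → min 8
[8, 22, 9, 14, 15] → min 8
[22, 9, 14, 15, 20] → min 9
[9, 14, 15, 20, 8] → min 8
[14, 15, 20, 8, 25] → min 8
[15, 20, 8, 25, 22] → min 8
[20, 8, 25, 22, 7] → min 7
Maximum of these is 9.

9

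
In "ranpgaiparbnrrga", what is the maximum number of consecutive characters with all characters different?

6

[r] len 1
[r, a] len 2
[r, a, n] len 3
[r, a, n, p] len 4
[r, a, n, p, g] len 5
[n, p, g, a] len 4
[n, p, g, a, i] len 5
[g, a, i, p] len 4
[i, p, a] len 3
[i, p, a, r] len 4
[i, p, a, r, b] len 5
[i, p, a, r, b, n] len 6
[b, n, r] len 3
[r] len 1
[r, g] len 2
[r, g, a] len 3
Longest all-distinct length: 6.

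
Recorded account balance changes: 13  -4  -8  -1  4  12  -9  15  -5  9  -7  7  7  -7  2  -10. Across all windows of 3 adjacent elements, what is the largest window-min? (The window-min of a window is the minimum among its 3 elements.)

13 -4 -8 → min -8
-4 -8 -1 → min -8
-8 -1 4 → min -8
-1 4 12 → min -1
4 12 -9 → min -9
12 -9 15 → min -9
-9 15 -5 → min -9
15 -5 9 → min -5
-5 9 -7 → min -7
9 -7 7 → min -7
-7 7 7 → min -7
7 7 -7 → min -7
7 -7 2 → min -7
-7 2 -10 → min -10
Largest of these is -1.

-1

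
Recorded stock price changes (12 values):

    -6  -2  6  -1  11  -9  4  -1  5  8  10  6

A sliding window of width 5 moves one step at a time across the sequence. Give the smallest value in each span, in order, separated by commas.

-6, -9, -9, -9, -9, -9, -1, -1

-6 -2 6 -1 11 → min -6
-2 6 -1 11 -9 → min -9
6 -1 11 -9 4 → min -9
-1 11 -9 4 -1 → min -9
11 -9 4 -1 5 → min -9
-9 4 -1 5 8 → min -9
4 -1 5 8 10 → min -1
-1 5 8 10 6 → min -1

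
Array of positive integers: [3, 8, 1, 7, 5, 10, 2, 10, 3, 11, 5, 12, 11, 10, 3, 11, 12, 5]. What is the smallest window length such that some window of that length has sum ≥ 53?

6

add 3: running sum 3 < 53
add 8: running sum 11 < 53
add 1: running sum 12 < 53
add 7: running sum 19 < 53
add 5: running sum 24 < 53
add 10: running sum 34 < 53
add 2: running sum 36 < 53
add 10: running sum 46 < 53
add 3: running sum 49 < 53
add 11: shortest ending here [8, 1, 7, 5, 10, 2, 10, 3, 11] sum 57, len 9
add 5: shortest ending here [7, 5, 10, 2, 10, 3, 11, 5] sum 53, len 8
add 12: shortest ending here [10, 2, 10, 3, 11, 5, 12] sum 53, len 7
add 11: shortest ending here [2, 10, 3, 11, 5, 12, 11] sum 54, len 7
add 10: shortest ending here [10, 3, 11, 5, 12, 11, 10] sum 62, len 7
add 3: shortest ending here [3, 11, 5, 12, 11, 10, 3] sum 55, len 7
add 11: shortest ending here [11, 5, 12, 11, 10, 3, 11] sum 63, len 7
add 12: shortest ending here [12, 11, 10, 3, 11, 12] sum 59, len 6
add 5: shortest ending here [12, 11, 10, 3, 11, 12, 5] sum 64, len 7
Shortest qualifying length: 6.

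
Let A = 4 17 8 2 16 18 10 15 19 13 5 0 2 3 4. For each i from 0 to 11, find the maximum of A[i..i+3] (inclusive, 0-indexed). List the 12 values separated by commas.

4 17 8 2 → max 17
17 8 2 16 → max 17
8 2 16 18 → max 18
2 16 18 10 → max 18
16 18 10 15 → max 18
18 10 15 19 → max 19
10 15 19 13 → max 19
15 19 13 5 → max 19
19 13 5 0 → max 19
13 5 0 2 → max 13
5 0 2 3 → max 5
0 2 3 4 → max 4

17, 17, 18, 18, 18, 19, 19, 19, 19, 13, 5, 4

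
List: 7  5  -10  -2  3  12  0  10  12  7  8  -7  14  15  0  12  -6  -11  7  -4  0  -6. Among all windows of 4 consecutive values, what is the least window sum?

-14

7 5 -10 -2 → sum 0
5 -10 -2 3 → sum -4
-10 -2 3 12 → sum 3
-2 3 12 0 → sum 13
3 12 0 10 → sum 25
12 0 10 12 → sum 34
0 10 12 7 → sum 29
10 12 7 8 → sum 37
12 7 8 -7 → sum 20
7 8 -7 14 → sum 22
8 -7 14 15 → sum 30
-7 14 15 0 → sum 22
14 15 0 12 → sum 41
15 0 12 -6 → sum 21
0 12 -6 -11 → sum -5
12 -6 -11 7 → sum 2
-6 -11 7 -4 → sum -14
-11 7 -4 0 → sum -8
7 -4 0 -6 → sum -3
Least of these is -14.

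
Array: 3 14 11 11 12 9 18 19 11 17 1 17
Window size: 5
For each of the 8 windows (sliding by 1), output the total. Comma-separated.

Sliding a size-5 window across the 12 values:
(3, 14, 11, 11, 12) → sum 51
(14, 11, 11, 12, 9) → sum 57
(11, 11, 12, 9, 18) → sum 61
(11, 12, 9, 18, 19) → sum 69
(12, 9, 18, 19, 11) → sum 69
(9, 18, 19, 11, 17) → sum 74
(18, 19, 11, 17, 1) → sum 66
(19, 11, 17, 1, 17) → sum 65

51, 57, 61, 69, 69, 74, 66, 65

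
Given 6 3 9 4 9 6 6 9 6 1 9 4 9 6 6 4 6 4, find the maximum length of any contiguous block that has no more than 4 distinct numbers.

Extend right; when distinct count exceeds 4, shrink from the left:
[6] 1 distinct, len 1
[6, 3] 2 distinct, len 2
[6, 3, 9] 3 distinct, len 3
[6, 3, 9, 4] 4 distinct, len 4
[6, 3, 9, 4, 9] 4 distinct, len 5
[6, 3, 9, 4, 9, 6] 4 distinct, len 6
[6, 3, 9, 4, 9, 6, 6] 4 distinct, len 7
[6, 3, 9, 4, 9, 6, 6, 9] 4 distinct, len 8
[6, 3, 9, 4, 9, 6, 6, 9, 6] 4 distinct, len 9
[9, 4, 9, 6, 6, 9, 6, 1] 4 distinct, len 8
[9, 4, 9, 6, 6, 9, 6, 1, 9] 4 distinct, len 9
[9, 4, 9, 6, 6, 9, 6, 1, 9, 4] 4 distinct, len 10
[9, 4, 9, 6, 6, 9, 6, 1, 9, 4, 9] 4 distinct, len 11
[9, 4, 9, 6, 6, 9, 6, 1, 9, 4, 9, 6] 4 distinct, len 12
[9, 4, 9, 6, 6, 9, 6, 1, 9, 4, 9, 6, 6] 4 distinct, len 13
[9, 4, 9, 6, 6, 9, 6, 1, 9, 4, 9, 6, 6, 4] 4 distinct, len 14
[9, 4, 9, 6, 6, 9, 6, 1, 9, 4, 9, 6, 6, 4, 6] 4 distinct, len 15
[9, 4, 9, 6, 6, 9, 6, 1, 9, 4, 9, 6, 6, 4, 6, 4] 4 distinct, len 16
Longest length with ≤4 distinct: 16.

16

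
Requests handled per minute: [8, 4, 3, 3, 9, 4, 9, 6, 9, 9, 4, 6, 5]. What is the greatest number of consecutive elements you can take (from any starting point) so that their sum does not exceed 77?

add 8: [8] sum 8, len 1
add 4: [8, 4] sum 12, len 2
add 3: [8, 4, 3] sum 15, len 3
add 3: [8, 4, 3, 3] sum 18, len 4
add 9: [8, 4, 3, 3, 9] sum 27, len 5
add 4: [8, 4, 3, 3, 9, 4] sum 31, len 6
add 9: [8, 4, 3, 3, 9, 4, 9] sum 40, len 7
add 6: [8, 4, 3, 3, 9, 4, 9, 6] sum 46, len 8
add 9: [8, 4, 3, 3, 9, 4, 9, 6, 9] sum 55, len 9
add 9: [8, 4, 3, 3, 9, 4, 9, 6, 9, 9] sum 64, len 10
add 4: [8, 4, 3, 3, 9, 4, 9, 6, 9, 9, 4] sum 68, len 11
add 6: [8, 4, 3, 3, 9, 4, 9, 6, 9, 9, 4, 6] sum 74, len 12
add 5: [4, 3, 3, 9, 4, 9, 6, 9, 9, 4, 6, 5] sum 71, len 12
Longest length seen: 12.

12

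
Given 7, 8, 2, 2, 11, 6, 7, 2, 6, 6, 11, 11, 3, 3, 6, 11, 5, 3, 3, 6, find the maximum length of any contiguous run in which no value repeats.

4

add 7: [7] len 1
add 8: [7, 8] len 2
add 2: [7, 8, 2] len 3
add 2 (repeat 2, move left end past it): [2] len 1
add 11: [2, 11] len 2
add 6: [2, 11, 6] len 3
add 7: [2, 11, 6, 7] len 4
add 2 (repeat 2, move left end past it): [11, 6, 7, 2] len 4
add 6 (repeat 6, move left end past it): [7, 2, 6] len 3
add 6 (repeat 6, move left end past it): [6] len 1
add 11: [6, 11] len 2
add 11 (repeat 11, move left end past it): [11] len 1
add 3: [11, 3] len 2
add 3 (repeat 3, move left end past it): [3] len 1
add 6: [3, 6] len 2
add 11: [3, 6, 11] len 3
add 5: [3, 6, 11, 5] len 4
add 3 (repeat 3, move left end past it): [6, 11, 5, 3] len 4
add 3 (repeat 3, move left end past it): [3] len 1
add 6: [3, 6] len 2
Longest all-distinct length: 4.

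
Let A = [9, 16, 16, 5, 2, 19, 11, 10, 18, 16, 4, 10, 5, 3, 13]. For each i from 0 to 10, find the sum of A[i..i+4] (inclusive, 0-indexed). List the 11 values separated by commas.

Sliding a size-5 window across the 15 values:
[9, 16, 16, 5, 2] → sum 48
[16, 16, 5, 2, 19] → sum 58
[16, 5, 2, 19, 11] → sum 53
[5, 2, 19, 11, 10] → sum 47
[2, 19, 11, 10, 18] → sum 60
[19, 11, 10, 18, 16] → sum 74
[11, 10, 18, 16, 4] → sum 59
[10, 18, 16, 4, 10] → sum 58
[18, 16, 4, 10, 5] → sum 53
[16, 4, 10, 5, 3] → sum 38
[4, 10, 5, 3, 13] → sum 35

48, 58, 53, 47, 60, 74, 59, 58, 53, 38, 35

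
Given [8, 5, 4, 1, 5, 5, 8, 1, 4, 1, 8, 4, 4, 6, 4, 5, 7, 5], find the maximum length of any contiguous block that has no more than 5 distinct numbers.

Extend right; when distinct count exceeds 5, shrink from the left:
[8] 1 distinct, len 1
[8, 5] 2 distinct, len 2
[8, 5, 4] 3 distinct, len 3
[8, 5, 4, 1] 4 distinct, len 4
[8, 5, 4, 1, 5] 4 distinct, len 5
[8, 5, 4, 1, 5, 5] 4 distinct, len 6
[8, 5, 4, 1, 5, 5, 8] 4 distinct, len 7
[8, 5, 4, 1, 5, 5, 8, 1] 4 distinct, len 8
[8, 5, 4, 1, 5, 5, 8, 1, 4] 4 distinct, len 9
[8, 5, 4, 1, 5, 5, 8, 1, 4, 1] 4 distinct, len 10
[8, 5, 4, 1, 5, 5, 8, 1, 4, 1, 8] 4 distinct, len 11
[8, 5, 4, 1, 5, 5, 8, 1, 4, 1, 8, 4] 4 distinct, len 12
[8, 5, 4, 1, 5, 5, 8, 1, 4, 1, 8, 4, 4] 4 distinct, len 13
[8, 5, 4, 1, 5, 5, 8, 1, 4, 1, 8, 4, 4, 6] 5 distinct, len 14
[8, 5, 4, 1, 5, 5, 8, 1, 4, 1, 8, 4, 4, 6, 4] 5 distinct, len 15
[8, 5, 4, 1, 5, 5, 8, 1, 4, 1, 8, 4, 4, 6, 4, 5] 5 distinct, len 16
[8, 4, 4, 6, 4, 5, 7] 5 distinct, len 7
[8, 4, 4, 6, 4, 5, 7, 5] 5 distinct, len 8
Longest length with ≤5 distinct: 16.

16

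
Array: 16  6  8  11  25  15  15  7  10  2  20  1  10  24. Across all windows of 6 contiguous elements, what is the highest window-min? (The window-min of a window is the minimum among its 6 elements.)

(16, 6, 8, 11, 25, 15) → min 6
(6, 8, 11, 25, 15, 15) → min 6
(8, 11, 25, 15, 15, 7) → min 7
(11, 25, 15, 15, 7, 10) → min 7
(25, 15, 15, 7, 10, 2) → min 2
(15, 15, 7, 10, 2, 20) → min 2
(15, 7, 10, 2, 20, 1) → min 1
(7, 10, 2, 20, 1, 10) → min 1
(10, 2, 20, 1, 10, 24) → min 1
Highest of these is 7.

7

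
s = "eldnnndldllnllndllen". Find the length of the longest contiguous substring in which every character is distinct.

add e: [e] len 1
add l: [e, l] len 2
add d: [e, l, d] len 3
add n: [e, l, d, n] len 4
add n (repeat n, move left end past it): [n] len 1
add n (repeat n, move left end past it): [n] len 1
add d: [n, d] len 2
add l: [n, d, l] len 3
add d (repeat d, move left end past it): [l, d] len 2
add l (repeat l, move left end past it): [d, l] len 2
add l (repeat l, move left end past it): [l] len 1
add n: [l, n] len 2
add l (repeat l, move left end past it): [n, l] len 2
add l (repeat l, move left end past it): [l] len 1
add n: [l, n] len 2
add d: [l, n, d] len 3
add l (repeat l, move left end past it): [n, d, l] len 3
add l (repeat l, move left end past it): [l] len 1
add e: [l, e] len 2
add n: [l, e, n] len 3
Longest all-distinct length: 4.

4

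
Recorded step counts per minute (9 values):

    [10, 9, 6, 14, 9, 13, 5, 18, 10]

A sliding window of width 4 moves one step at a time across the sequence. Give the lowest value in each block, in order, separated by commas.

6, 6, 6, 5, 5, 5

(10, 9, 6, 14) → min 6
(9, 6, 14, 9) → min 6
(6, 14, 9, 13) → min 6
(14, 9, 13, 5) → min 5
(9, 13, 5, 18) → min 5
(13, 5, 18, 10) → min 5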